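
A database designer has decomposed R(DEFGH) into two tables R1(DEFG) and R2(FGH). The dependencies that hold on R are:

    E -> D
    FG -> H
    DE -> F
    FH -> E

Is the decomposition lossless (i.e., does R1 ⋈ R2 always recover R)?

Common attributes: R1 ∩ R2 = {FG}.
Closure of {FG}: FG → H applies, adding H; FH → E applies, adding E; E → D applies, adding D. So (FG)⁺ = {DEFGH}.
This closure contains every attribute of R1, so R1 ∩ R2 → R1. The join is lossless.

Yes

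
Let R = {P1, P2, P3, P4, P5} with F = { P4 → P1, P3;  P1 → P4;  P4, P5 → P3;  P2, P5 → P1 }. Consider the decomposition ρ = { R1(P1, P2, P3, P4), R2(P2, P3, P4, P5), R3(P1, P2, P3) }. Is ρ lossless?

Yes

Chase test. Columns are P1, P2, P3, P4, P5; row i has aⱼ where attribute j ∈ Ri, else bᵢⱼ.
Initial tableau (one row per fragment):
  row 1: a1 a2 a3 a4 b15
  row 2: b21 a2 a3 a4 a5
  row 3: a1 a2 a3 b34 b35
Rows 1 and 2 agree on P4; apply P4→P1, P3 and equate their P1, P3 entries.
Rows 1 and 3 agree on P1; apply P1→P4 and equate their P4 entries.
Row 2 is now all distinguished symbols — the join is lossless.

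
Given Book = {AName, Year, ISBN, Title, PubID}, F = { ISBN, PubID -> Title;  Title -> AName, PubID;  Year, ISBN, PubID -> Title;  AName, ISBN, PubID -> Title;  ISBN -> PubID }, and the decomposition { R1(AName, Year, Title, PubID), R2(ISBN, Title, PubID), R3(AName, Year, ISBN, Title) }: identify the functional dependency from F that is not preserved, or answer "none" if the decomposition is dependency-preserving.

ISBN, PubID → Title lies within R2.
Title → AName, PubID lies within R1.
Year, ISBN, PubID → Title: restricted closure across fragments reaches Title.
AName, ISBN, PubID → Title: restricted closure across fragments reaches Title.
ISBN → PubID lies within R2.
Every dependency is enforceable on the fragments, so the decomposition is dependency-preserving.

none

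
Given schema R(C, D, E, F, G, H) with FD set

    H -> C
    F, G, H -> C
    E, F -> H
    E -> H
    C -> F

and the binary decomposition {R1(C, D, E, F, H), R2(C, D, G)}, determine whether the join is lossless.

Common attributes: R1 ∩ R2 = {C, D}.
Closure of {C, D}: C → F applies, adding F. So (C, D)⁺ = {C, D, F}.
The closure contains neither all of R1 = {C, D, E, F, H} nor all of R2 = {C, D, G}, so the common attributes are not a superkey of either fragment. The join is lossy.

No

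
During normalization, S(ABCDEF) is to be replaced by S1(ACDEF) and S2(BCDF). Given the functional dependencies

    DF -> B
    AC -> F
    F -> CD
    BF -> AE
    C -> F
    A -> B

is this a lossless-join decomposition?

Yes

Common attributes: S1 ∩ S2 = {CDF}.
Closure of {CDF}: DF → B applies, adding B; BF → AE applies, adding AE. So (CDF)⁺ = {ABCDEF}.
This closure contains every attribute of S1, so S1 ∩ S2 → S1. The join is lossless.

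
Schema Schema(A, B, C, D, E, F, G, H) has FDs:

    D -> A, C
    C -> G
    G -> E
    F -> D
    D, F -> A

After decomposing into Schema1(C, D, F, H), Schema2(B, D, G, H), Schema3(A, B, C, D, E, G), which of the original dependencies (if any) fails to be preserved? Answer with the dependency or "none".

none

D → A, C lies within Schema3.
C → G lies within Schema3.
G → E lies within Schema3.
F → D lies within Schema1.
D, F → A: restricted closure across fragments reaches A.
Every dependency is enforceable on the fragments, so the decomposition is dependency-preserving.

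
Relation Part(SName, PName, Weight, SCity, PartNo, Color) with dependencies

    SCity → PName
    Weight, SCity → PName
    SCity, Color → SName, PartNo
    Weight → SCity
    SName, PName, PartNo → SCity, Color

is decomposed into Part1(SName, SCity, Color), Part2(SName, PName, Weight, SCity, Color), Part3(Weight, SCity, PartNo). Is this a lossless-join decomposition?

No

Chase test. Columns are SName, PName, Weight, SCity, PartNo, Color; row i has aⱼ where attribute j ∈ Parti, else bᵢⱼ.
Initial tableau (one row per fragment):
  row 1: a1 b12 b13 a4 b15 a6
  row 2: a1 a2 a3 a4 b25 a6
  row 3: b31 b32 a3 a4 a5 b36
Rows 1 and 2 agree on SCity; apply SCity→PName and equate their PName entries.
Rows 1 and 3 agree on SCity; apply SCity→PName and equate their PName entries.
Rows 1 and 2 agree on SCity, Color; apply SCity, Color→SName, PartNo and equate their SName, PartNo entries.
No row becomes fully distinguished — the join is lossy.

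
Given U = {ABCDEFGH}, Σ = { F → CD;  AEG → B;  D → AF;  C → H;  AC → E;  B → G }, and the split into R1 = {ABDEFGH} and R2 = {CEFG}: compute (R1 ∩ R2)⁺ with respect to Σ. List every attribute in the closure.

ABCDEFGH

R1 ∩ R2 = {EFG}.
F → CD applies, adding CD
D → AF applies, adding A
C → H applies, adding H
AEG → B applies, adding B
Closure: {ABCDEFGH}.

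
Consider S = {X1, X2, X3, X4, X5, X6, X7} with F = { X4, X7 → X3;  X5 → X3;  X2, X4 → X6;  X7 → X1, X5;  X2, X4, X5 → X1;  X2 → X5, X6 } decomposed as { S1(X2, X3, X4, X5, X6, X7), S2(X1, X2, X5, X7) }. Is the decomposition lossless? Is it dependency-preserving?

lossless but not dependency-preserving

Lossless test: (X2, X5, X7)⁺ = {X1, X2, X3, X5, X6, X7}, which contains all of one fragment — lossless.
Dependency preservation: the restricted closure of {X2, X4, X5} across the fragments never reaches {X1}, so X2, X4, X5 → X1 cannot be enforced without a join — not preserved.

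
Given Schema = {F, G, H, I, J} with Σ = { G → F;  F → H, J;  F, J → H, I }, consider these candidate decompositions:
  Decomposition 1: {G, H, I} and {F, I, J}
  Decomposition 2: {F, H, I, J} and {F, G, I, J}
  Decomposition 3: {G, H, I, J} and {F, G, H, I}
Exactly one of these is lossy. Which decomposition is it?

Decomposition 1

Decomposition 1: common = {I}, closure = {I} → lossy.
Decomposition 2: common = {F, I, J}, closure = {F, H, I, J} → lossless.
Decomposition 3: common = {G, H, I}, closure = {F, G, H, I, J} → lossless.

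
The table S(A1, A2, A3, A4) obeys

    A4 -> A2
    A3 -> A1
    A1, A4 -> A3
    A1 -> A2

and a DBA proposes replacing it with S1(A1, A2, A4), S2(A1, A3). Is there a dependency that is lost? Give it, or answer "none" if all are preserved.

Check A1, A4 → A3: no single fragment contains all of {A1, A3, A4}, and the restricted closure of {A1, A4} across the fragments never reaches {A3}.
A4 → A2 is preserved.
A3 → A1 is preserved.
A1 → A2 is preserved.

A1, A4 -> A3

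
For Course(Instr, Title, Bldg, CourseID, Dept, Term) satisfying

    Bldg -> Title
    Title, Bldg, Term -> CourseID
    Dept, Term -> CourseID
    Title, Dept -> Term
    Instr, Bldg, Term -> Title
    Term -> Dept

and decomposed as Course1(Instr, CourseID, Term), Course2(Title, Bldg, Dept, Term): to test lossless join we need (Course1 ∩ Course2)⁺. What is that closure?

CourseID, Dept, Term

Course1 ∩ Course2 = {Term}.
Term → Dept applies, adding Dept
Dept, Term → CourseID applies, adding CourseID
Closure: {CourseID, Dept, Term}.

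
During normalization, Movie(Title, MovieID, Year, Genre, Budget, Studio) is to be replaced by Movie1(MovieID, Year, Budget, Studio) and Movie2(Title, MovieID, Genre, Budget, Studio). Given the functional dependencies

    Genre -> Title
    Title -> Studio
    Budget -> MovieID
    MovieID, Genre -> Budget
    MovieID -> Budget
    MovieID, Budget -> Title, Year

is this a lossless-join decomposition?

Common attributes: Movie1 ∩ Movie2 = {MovieID, Budget, Studio}.
Closure of {MovieID, Budget, Studio}: MovieID, Budget → Title, Year applies, adding Title, Year. So (MovieID, Budget, Studio)⁺ = {Title, MovieID, Year, Budget, Studio}.
This closure contains every attribute of Movie1, so Movie1 ∩ Movie2 → Movie1. The join is lossless.

Yes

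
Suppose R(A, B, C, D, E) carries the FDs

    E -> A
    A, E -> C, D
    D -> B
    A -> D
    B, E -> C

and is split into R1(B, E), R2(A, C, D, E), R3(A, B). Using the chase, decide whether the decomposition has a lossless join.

Yes

Chase test. Columns are A, B, C, D, E; row i has aⱼ where attribute j ∈ Ri, else bᵢⱼ.
Initial tableau (one row per fragment):
  row 1: b11 a2 b13 b14 a5
  row 2: a1 b22 a3 a4 a5
  row 3: a1 a2 b33 b34 b35
Rows 1 and 2 agree on E; apply E→A and equate their A entries.
Rows 1 and 2 agree on A, E; apply A, E→C, D and equate their C, D entries.
Rows 1 and 2 agree on D; apply D→B and equate their B entries.
Rows 1 and 3 agree on A; apply A→D and equate their D entries.
Row 1 is now all distinguished symbols — the join is lossless.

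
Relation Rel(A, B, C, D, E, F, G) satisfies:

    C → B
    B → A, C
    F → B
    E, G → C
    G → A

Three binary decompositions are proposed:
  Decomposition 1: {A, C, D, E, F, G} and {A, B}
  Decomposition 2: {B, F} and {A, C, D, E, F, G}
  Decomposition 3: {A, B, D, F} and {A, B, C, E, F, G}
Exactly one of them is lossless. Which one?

Decomposition 1: common = {A}, closure = {A} → lossy.
Decomposition 2: common = {F}, closure = {A, B, C, F} → lossless.
Decomposition 3: common = {A, B, F}, closure = {A, B, C, F} → lossy.

Decomposition 2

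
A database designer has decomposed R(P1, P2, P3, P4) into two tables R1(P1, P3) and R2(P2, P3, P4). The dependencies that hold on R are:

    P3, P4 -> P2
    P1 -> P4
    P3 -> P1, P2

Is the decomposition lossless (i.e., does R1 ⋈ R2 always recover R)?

Yes

Common attributes: R1 ∩ R2 = {P3}.
Closure of {P3}: P3 → P1, P2 applies, adding P1, P2; P1 → P4 applies, adding P4. So (P3)⁺ = {P1, P2, P3, P4}.
This closure contains every attribute of R1, so R1 ∩ R2 → R1. The join is lossless.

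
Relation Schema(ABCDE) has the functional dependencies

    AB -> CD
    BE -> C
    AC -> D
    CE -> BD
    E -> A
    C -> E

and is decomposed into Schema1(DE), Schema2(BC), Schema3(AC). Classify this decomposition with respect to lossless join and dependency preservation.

lossy and not dependency-preserving

Lossless test (chase): Rows 2 and 3 agree on C; apply C→E and equate their E entries. Rows 2 and 3 agree on CE; apply CE→BD and equate their BD entries. Rows 2 and 3 agree on E; apply E→A and equate their A entries. No row becomes fully distinguished — the join is lossy.
Dependency preservation: the restricted closure of {AB} across the fragments never reaches {CD}, so AB → CD cannot be enforced without a join — not preserved.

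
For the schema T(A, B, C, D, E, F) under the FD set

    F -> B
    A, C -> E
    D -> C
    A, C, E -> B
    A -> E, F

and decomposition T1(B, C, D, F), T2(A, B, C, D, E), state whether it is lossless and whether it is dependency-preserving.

lossy and not dependency-preserving

Lossless test: (B, C, D)⁺ = {B, C, D}, which is a superkey of neither fragment — lossy.
Dependency preservation: the restricted closure of {A} across the fragments never reaches {E, F}, so A → E, F cannot be enforced without a join — not preserved.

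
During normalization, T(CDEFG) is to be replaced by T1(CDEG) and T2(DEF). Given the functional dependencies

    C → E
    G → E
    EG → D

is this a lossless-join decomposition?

No

Common attributes: T1 ∩ T2 = {DE}.
No dependency enlarges {DE}, so (DE)⁺ = {DE}.
The closure contains neither all of T1 = {CDEG} nor all of T2 = {DEF}, so the common attributes are not a superkey of either fragment. The join is lossy.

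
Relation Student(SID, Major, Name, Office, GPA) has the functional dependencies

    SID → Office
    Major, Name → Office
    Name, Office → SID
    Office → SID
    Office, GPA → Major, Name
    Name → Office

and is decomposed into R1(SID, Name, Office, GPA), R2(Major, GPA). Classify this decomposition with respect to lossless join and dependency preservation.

lossy and not dependency-preserving

Lossless test: (GPA)⁺ = {GPA}, which is a superkey of neither fragment — lossy.
Dependency preservation: the restricted closure of {Office, GPA} across the fragments never reaches {Major, Name}, so Office, GPA → Major, Name cannot be enforced without a join — not preserved.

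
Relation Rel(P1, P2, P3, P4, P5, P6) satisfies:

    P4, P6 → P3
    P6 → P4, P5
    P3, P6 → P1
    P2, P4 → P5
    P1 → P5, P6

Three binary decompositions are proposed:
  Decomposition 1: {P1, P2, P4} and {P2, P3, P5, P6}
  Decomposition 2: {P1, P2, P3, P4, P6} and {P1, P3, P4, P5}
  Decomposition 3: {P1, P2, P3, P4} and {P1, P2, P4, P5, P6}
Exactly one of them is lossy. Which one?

Decomposition 1: common = {P2}, closure = {P2} → lossy.
Decomposition 2: common = {P1, P3, P4}, closure = {P1, P3, P4, P5, P6} → lossless.
Decomposition 3: common = {P1, P2, P4}, closure = {P1, P2, P3, P4, P5, P6} → lossless.

Decomposition 1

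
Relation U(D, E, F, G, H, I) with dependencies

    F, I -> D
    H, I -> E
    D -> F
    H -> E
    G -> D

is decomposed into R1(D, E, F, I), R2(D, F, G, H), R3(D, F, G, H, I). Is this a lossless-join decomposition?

Chase test. Columns are D, E, F, G, H, I; row i has aⱼ where attribute j ∈ Ri, else bᵢⱼ.
Initial tableau (one row per fragment):
  row 1: a1 a2 a3 b14 b15 a6
  row 2: a1 b22 a3 a4 a5 b26
  row 3: a1 b32 a3 a4 a5 a6
Rows 2 and 3 agree on H; apply H→E and equate their E entries.
No row becomes fully distinguished — the join is lossy.

No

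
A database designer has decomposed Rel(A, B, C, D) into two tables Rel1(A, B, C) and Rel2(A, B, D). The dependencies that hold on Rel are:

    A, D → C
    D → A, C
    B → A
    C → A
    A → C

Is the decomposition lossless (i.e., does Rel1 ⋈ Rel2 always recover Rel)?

Yes

Common attributes: Rel1 ∩ Rel2 = {A, B}.
Closure of {A, B}: A → C applies, adding C. So (A, B)⁺ = {A, B, C}.
This closure contains every attribute of Rel1, so Rel1 ∩ Rel2 → Rel1. The join is lossless.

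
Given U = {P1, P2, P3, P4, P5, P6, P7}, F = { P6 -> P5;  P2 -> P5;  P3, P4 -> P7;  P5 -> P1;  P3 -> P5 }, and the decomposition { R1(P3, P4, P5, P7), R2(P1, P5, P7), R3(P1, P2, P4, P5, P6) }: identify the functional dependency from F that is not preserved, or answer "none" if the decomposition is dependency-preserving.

P6 → P5 lies within R3.
P2 → P5 lies within R3.
P3, P4 → P7 lies within R1.
P5 → P1 lies within R2.
P3 → P5 lies within R1.
Every dependency is enforceable on the fragments, so the decomposition is dependency-preserving.

none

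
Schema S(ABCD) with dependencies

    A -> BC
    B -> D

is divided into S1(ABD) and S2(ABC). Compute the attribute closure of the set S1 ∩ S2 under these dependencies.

ABCD

S1 ∩ S2 = {AB}.
A → BC applies, adding C
B → D applies, adding D
Closure: {ABCD}.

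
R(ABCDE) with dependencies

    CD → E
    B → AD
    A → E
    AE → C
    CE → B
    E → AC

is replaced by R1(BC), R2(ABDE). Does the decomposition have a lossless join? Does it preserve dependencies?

lossless but not dependency-preserving

Lossless test: (B)⁺ = {ABCDE}, which contains all of one fragment — lossless.
Dependency preservation: the restricted closure of {CD} across the fragments never reaches {E}, so CD → E cannot be enforced without a join — not preserved.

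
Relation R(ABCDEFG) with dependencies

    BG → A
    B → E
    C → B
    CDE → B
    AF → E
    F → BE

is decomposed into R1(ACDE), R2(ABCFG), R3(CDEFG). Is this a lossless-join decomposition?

Yes

Chase test. Columns are ABCDEFG; row i has aⱼ where attribute j ∈ Ri, else bᵢⱼ.
Initial tableau (one row per fragment):
  row 1: a1 b12 a3 a4 a5 b16 b17
  row 2: a1 a2 a3 b24 b25 a6 a7
  row 3: b31 b32 a3 a4 a5 a6 a7
Rows 1 and 2 agree on C; apply C→B and equate their B entries.
Rows 1 and 3 agree on C; apply C→B and equate their B entries.
Rows 2 and 3 agree on F; apply F→BE and equate their BE entries.
Rows 2 and 3 agree on BG; apply BG→A and equate their A entries.
Row 3 is now all distinguished symbols — the join is lossless.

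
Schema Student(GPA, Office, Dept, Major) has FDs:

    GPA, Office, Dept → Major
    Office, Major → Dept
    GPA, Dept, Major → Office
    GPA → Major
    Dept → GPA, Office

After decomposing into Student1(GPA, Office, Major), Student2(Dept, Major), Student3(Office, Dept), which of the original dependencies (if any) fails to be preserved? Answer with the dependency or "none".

Check Office, Major → Dept: no single fragment contains all of {Office, Dept, Major}, and the restricted closure of {Office, Major} across the fragments never reaches {Dept}.
GPA, Office, Dept → Major is preserved.
GPA, Dept, Major → Office is preserved.
GPA → Major is preserved.
Dept → GPA, Office is preserved.

Office, Major → Dept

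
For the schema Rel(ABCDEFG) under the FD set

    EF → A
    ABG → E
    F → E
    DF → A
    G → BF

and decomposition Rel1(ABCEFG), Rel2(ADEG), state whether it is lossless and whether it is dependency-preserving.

Lossless test: (AEG)⁺ = {ABEFG}, which is a superkey of neither fragment — lossy.
Dependency preservation: DF → A is not contained in any single fragment, but the restricted closure of its left-hand side across the fragments still reaches the right-hand side; the remaining FDs each lie inside some fragment. All dependencies are preserved.

lossy but dependency-preserving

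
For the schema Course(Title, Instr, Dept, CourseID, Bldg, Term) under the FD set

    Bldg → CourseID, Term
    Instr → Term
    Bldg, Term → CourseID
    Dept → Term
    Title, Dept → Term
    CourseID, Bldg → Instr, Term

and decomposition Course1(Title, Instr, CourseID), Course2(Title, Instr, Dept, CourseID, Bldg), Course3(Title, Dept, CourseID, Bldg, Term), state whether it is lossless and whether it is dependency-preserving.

Lossless test (chase): Rows 2 and 3 agree on Bldg; apply Bldg→CourseID, Term and equate their CourseID, Term entries. Rows 1 and 2 agree on Instr; apply Instr→Term and equate their Term entries. Rows 2 and 3 agree on CourseID, Bldg; apply CourseID, Bldg→Instr, Term and equate their Instr, Term entries. Row 2 is now all distinguished symbols — the join is lossless.
Dependency preservation: the restricted closure of {Instr} across the fragments never reaches {Term}, so Instr → Term cannot be enforced without a join — not preserved.

lossless but not dependency-preserving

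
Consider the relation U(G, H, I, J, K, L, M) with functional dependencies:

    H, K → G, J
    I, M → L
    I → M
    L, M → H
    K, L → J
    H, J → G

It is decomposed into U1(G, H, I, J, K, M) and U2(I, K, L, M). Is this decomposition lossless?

Yes

Common attributes: U1 ∩ U2 = {I, K, M}.
Closure of {I, K, M}: I, M → L applies, adding L; L, M → H applies, adding H; K, L → J applies, adding J; H, J → G applies, adding G. So (I, K, M)⁺ = {G, H, I, J, K, L, M}.
This closure contains every attribute of U1, so U1 ∩ U2 → U1. The join is lossless.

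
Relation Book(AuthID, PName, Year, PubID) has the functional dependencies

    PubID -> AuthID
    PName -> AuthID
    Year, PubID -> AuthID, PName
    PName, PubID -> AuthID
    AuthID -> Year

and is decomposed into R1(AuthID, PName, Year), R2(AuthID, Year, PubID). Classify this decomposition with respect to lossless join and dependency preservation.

Lossless test: (AuthID, Year)⁺ = {AuthID, Year}, which is a superkey of neither fragment — lossy.
Dependency preservation: the restricted closure of {Year, PubID} across the fragments never reaches {AuthID, PName}, so Year, PubID → AuthID, PName cannot be enforced without a join — not preserved.

lossy and not dependency-preserving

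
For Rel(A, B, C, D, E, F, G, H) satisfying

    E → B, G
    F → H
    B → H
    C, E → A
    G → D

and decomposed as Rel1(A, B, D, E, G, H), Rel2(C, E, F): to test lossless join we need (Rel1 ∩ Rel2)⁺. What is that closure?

B, D, E, G, H

Rel1 ∩ Rel2 = {E}.
E → B, G applies, adding B, G
B → H applies, adding H
G → D applies, adding D
Closure: {B, D, E, G, H}.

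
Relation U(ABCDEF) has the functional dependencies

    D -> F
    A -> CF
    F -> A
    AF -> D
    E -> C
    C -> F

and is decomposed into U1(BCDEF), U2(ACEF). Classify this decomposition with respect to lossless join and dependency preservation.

lossless and dependency-preserving

Lossless test: (CEF)⁺ = {ACDEF}, which contains all of one fragment — lossless.
Dependency preservation: AF → D is not contained in any single fragment, but the restricted closure of its left-hand side across the fragments still reaches the right-hand side; the remaining FDs each lie inside some fragment. All dependencies are preserved.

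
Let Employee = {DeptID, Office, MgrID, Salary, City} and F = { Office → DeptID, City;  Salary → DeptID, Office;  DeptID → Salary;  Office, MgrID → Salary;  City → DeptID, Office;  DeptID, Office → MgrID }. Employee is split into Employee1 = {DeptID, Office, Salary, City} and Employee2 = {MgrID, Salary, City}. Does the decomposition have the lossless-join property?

Yes

Common attributes: Employee1 ∩ Employee2 = {Salary, City}.
Closure of {Salary, City}: Salary → DeptID, Office applies, adding DeptID, Office; DeptID, Office → MgrID applies, adding MgrID. So (Salary, City)⁺ = {DeptID, Office, MgrID, Salary, City}.
This closure contains every attribute of Employee1, so Employee1 ∩ Employee2 → Employee1. The join is lossless.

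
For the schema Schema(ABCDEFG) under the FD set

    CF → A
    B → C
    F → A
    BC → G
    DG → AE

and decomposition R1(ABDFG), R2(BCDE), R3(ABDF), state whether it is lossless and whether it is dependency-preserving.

Lossless test (chase): Rows 1 and 2 agree on B; apply B→C and equate their C entries. Rows 1 and 3 agree on B; apply B→C and equate their C entries. Rows 1 and 2 agree on BC; apply BC→G and equate their G entries. Rows 1 and 3 agree on BC; apply BC→G and equate their G entries. Rows 1 and 2 agree on DG; apply DG→AE and equate their AE entries. Rows 1 and 3 agree on DG; apply DG→AE and equate their AE entries. Row 1 is now all distinguished symbols — the join is lossless.
Dependency preservation: the restricted closure of {DG} across the fragments never reaches {AE}, so DG → AE cannot be enforced without a join — not preserved.

lossless but not dependency-preserving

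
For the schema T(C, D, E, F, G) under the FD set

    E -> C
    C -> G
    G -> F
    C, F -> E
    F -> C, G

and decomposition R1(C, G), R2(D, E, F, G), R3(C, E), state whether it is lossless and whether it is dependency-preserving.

Lossless test (chase): Rows 2 and 3 agree on E; apply E→C and equate their C entries. Rows 1 and 3 agree on C; apply C→G and equate their G entries. Rows 1 and 2 agree on G; apply G→F and equate their F entries. Rows 1 and 3 agree on G; apply G→F and equate their F entries. Rows 1 and 2 agree on C, F; apply C, F→E and equate their E entries. Row 2 is now all distinguished symbols — the join is lossless.
Dependency preservation: C, F → E; F → C, G are not contained in any single fragment, but the restricted closure of each left-hand side across the fragments still reaches the right-hand side; the remaining FDs each lie inside some fragment. All dependencies are preserved.

lossless and dependency-preserving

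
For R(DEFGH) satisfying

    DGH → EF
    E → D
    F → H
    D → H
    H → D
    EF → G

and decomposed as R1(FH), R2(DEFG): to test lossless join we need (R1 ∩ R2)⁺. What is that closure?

R1 ∩ R2 = {F}.
F → H applies, adding H
H → D applies, adding D
Closure: {DFH}.

DFH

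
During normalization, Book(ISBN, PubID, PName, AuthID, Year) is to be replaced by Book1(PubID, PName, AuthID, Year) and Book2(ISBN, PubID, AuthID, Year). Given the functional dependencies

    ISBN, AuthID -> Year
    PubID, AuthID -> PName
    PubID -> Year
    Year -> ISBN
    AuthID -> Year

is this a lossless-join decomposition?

Yes

Common attributes: Book1 ∩ Book2 = {PubID, AuthID, Year}.
Closure of {PubID, AuthID, Year}: PubID, AuthID → PName applies, adding PName; Year → ISBN applies, adding ISBN. So (PubID, AuthID, Year)⁺ = {ISBN, PubID, PName, AuthID, Year}.
This closure contains every attribute of Book1, so Book1 ∩ Book2 → Book1. The join is lossless.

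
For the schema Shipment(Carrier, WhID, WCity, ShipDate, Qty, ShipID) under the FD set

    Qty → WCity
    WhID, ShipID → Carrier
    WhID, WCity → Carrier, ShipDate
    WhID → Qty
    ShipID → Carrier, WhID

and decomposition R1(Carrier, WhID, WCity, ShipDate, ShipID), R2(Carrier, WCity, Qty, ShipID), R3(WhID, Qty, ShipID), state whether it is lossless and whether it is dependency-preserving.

lossless and dependency-preserving

Lossless test (chase): Rows 2 and 3 agree on Qty; apply Qty→WCity and equate their WCity entries. Rows 1 and 3 agree on WhID, ShipID; apply WhID, ShipID→Carrier and equate their Carrier entries. Rows 1 and 3 agree on WhID, WCity; apply WhID, WCity→Carrier, ShipDate and equate their Carrier, ShipDate entries. Rows 1 and 3 agree on WhID; apply WhID→Qty and equate their Qty entries. Rows 1 and 2 agree on ShipID; apply ShipID→Carrier, WhID and equate their Carrier, WhID entries. Rows 1 and 2 agree on WhID, WCity; apply WhID, WCity→Carrier, ShipDate and equate their Carrier, ShipDate entries. Row 1 is now all distinguished symbols — the join is lossless.
Dependency preservation: every FD's attributes lie within a single fragment, so each can be enforced locally — preserved.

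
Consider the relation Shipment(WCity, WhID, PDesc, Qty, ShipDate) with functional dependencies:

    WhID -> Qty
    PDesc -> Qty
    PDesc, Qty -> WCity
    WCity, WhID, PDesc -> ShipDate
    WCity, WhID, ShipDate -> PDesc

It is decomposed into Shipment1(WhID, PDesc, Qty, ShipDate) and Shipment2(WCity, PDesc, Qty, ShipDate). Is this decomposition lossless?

Common attributes: Shipment1 ∩ Shipment2 = {PDesc, Qty, ShipDate}.
Closure of {PDesc, Qty, ShipDate}: PDesc, Qty → WCity applies, adding WCity. So (PDesc, Qty, ShipDate)⁺ = {WCity, PDesc, Qty, ShipDate}.
This closure contains every attribute of Shipment2, so Shipment1 ∩ Shipment2 → Shipment2. The join is lossless.

Yes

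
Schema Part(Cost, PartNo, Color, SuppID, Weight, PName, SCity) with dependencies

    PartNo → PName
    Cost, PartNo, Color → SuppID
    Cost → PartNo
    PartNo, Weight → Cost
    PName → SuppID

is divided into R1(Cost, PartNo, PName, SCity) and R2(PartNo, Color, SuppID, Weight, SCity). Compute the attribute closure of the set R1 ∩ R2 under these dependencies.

PartNo, SuppID, PName, SCity

R1 ∩ R2 = {PartNo, SCity}.
PartNo → PName applies, adding PName
PName → SuppID applies, adding SuppID
Closure: {PartNo, SuppID, PName, SCity}.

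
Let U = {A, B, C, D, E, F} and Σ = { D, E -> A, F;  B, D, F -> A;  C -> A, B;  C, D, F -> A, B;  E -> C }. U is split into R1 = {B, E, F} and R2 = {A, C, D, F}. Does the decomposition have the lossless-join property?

Common attributes: R1 ∩ R2 = {F}.
No dependency enlarges {F}, so (F)⁺ = {F}.
The closure contains neither all of R1 = {B, E, F} nor all of R2 = {A, C, D, F}, so the common attributes are not a superkey of either fragment. The join is lossy.

No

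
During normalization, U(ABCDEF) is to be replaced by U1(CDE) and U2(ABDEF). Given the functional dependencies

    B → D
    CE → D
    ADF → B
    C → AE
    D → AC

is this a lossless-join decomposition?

Yes

Common attributes: U1 ∩ U2 = {DE}.
Closure of {DE}: D → AC applies, adding AC. So (DE)⁺ = {ACDE}.
This closure contains every attribute of U1, so U1 ∩ U2 → U1. The join is lossless.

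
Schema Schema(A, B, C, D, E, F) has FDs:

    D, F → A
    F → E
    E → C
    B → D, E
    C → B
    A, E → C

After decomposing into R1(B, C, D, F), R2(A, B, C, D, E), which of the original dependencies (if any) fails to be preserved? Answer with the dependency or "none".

Check D, F → A: no single fragment contains all of {A, D, F}, and the restricted closure of {D, F} across the fragments never reaches {A}.
F → E is preserved.
E → C is preserved.
B → D, E is preserved.
C → B is preserved.
A, E → C is preserved.

D, F → A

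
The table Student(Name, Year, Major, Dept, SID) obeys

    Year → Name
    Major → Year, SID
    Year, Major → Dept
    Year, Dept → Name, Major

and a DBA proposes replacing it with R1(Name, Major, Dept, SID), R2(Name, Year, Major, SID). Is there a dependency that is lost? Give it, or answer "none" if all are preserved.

Check Year, Dept → Name, Major: no single fragment contains all of {Name, Year, Major, Dept}, and the restricted closure of {Year, Dept} across the fragments never reaches {Name, Major}.
Year → Name is preserved.
Major → Year, SID is preserved.
Year, Major → Dept is preserved.

Year, Dept → Name, Major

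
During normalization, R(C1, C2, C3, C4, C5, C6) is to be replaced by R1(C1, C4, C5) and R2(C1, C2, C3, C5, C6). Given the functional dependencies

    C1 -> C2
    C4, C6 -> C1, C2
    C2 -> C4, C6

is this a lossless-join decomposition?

Common attributes: R1 ∩ R2 = {C1, C5}.
Closure of {C1, C5}: C1 → C2 applies, adding C2; C2 → C4, C6 applies, adding C4, C6. So (C1, C5)⁺ = {C1, C2, C4, C5, C6}.
This closure contains every attribute of R1, so R1 ∩ R2 → R1. The join is lossless.

Yes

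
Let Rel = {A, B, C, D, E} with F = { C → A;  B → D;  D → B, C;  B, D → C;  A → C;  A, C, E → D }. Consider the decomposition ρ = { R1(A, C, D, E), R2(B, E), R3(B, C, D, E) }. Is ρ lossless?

Chase test. Columns are A, B, C, D, E; row i has aⱼ where attribute j ∈ Ri, else bᵢⱼ.
Initial tableau (one row per fragment):
  row 1: a1 b12 a3 a4 a5
  row 2: b21 a2 b23 b24 a5
  row 3: b31 a2 a3 a4 a5
Rows 1 and 3 agree on C; apply C→A and equate their A entries.
Rows 2 and 3 agree on B; apply B→D and equate their D entries.
Rows 1 and 2 agree on D; apply D→B, C and equate their B, C entries.
Rows 1 and 2 agree on C; apply C→A and equate their A entries.
Row 1 is now all distinguished symbols — the join is lossless.

Yes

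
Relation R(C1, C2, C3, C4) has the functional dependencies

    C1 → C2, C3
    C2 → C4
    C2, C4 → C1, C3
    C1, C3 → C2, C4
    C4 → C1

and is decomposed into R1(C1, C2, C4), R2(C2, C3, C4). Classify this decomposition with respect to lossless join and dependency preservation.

lossless and dependency-preserving

Lossless test: (C2, C4)⁺ = {C1, C2, C3, C4}, which contains all of one fragment — lossless.
Dependency preservation: C1 → C2, C3; C2, C4 → C1, C3; C1, C3 → C2, C4 are not contained in any single fragment, but the restricted closure of each left-hand side across the fragments still reaches the right-hand side; the remaining FDs each lie inside some fragment. All dependencies are preserved.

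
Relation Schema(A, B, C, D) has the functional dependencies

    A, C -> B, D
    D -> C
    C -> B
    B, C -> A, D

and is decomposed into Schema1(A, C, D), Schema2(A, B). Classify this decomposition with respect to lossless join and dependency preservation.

Lossless test: (A)⁺ = {A}, which is a superkey of neither fragment — lossy.
Dependency preservation: the restricted closure of {A, C} across the fragments never reaches {B, D}, so A, C → B, D cannot be enforced without a join — not preserved.

lossy and not dependency-preserving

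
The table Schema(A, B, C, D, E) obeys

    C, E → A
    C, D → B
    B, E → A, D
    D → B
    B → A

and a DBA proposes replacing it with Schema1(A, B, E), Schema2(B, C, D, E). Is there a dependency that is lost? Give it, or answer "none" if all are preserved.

Check C, E → A: no single fragment contains all of {A, C, E}, and the restricted closure of {C, E} across the fragments never reaches {A}.
C, D → B is preserved.
B, E → A, D is preserved.
D → B is preserved.
B → A is preserved.

C, E → A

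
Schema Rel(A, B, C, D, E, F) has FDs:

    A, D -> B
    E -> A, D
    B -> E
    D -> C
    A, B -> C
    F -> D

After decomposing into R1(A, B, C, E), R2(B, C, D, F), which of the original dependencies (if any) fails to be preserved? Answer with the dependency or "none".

Check A, D → B: no single fragment contains all of {A, B, D}, and the restricted closure of {A, D} across the fragments never reaches {B}.
E → A, D is preserved.
B → E is preserved.
D → C is preserved.
A, B → C is preserved.
F → D is preserved.

A, D -> B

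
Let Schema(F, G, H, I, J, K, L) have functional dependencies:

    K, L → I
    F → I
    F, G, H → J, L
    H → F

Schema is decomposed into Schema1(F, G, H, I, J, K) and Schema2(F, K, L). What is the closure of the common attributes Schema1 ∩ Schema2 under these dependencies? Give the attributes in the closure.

Schema1 ∩ Schema2 = {F, K}.
F → I applies, adding I
Closure: {F, I, K}.

F, I, K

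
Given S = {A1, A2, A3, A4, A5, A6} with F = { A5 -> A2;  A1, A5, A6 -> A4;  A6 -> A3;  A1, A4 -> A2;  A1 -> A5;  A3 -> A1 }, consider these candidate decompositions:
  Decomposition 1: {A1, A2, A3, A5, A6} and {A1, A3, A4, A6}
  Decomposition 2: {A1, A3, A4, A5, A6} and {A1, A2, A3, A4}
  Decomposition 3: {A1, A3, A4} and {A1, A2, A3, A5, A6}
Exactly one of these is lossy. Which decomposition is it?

Decomposition 1: common = {A1, A3, A6}, closure = {A1, A2, A3, A4, A5, A6} → lossless.
Decomposition 2: common = {A1, A3, A4}, closure = {A1, A2, A3, A4, A5} → lossless.
Decomposition 3: common = {A1, A3}, closure = {A1, A2, A3, A5} → lossy.

Decomposition 3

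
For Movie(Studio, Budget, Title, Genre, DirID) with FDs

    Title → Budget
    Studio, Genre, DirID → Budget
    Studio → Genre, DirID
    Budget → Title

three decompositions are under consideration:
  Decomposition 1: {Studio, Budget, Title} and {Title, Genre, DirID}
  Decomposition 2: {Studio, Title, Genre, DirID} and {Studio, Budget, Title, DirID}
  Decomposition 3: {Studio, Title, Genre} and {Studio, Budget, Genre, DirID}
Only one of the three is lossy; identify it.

Decomposition 1

Decomposition 1: common = {Title}, closure = {Budget, Title} → lossy.
Decomposition 2: common = {Studio, Title, DirID}, closure = {Studio, Budget, Title, Genre, DirID} → lossless.
Decomposition 3: common = {Studio, Genre}, closure = {Studio, Budget, Title, Genre, DirID} → lossless.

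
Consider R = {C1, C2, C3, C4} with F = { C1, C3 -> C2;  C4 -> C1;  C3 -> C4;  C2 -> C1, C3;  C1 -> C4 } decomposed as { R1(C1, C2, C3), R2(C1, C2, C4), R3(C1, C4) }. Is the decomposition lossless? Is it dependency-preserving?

Lossless test (chase): Rows 1 and 2 agree on C2; apply C2→C1, C3 and equate their C1, C3 entries. Rows 1 and 2 agree on C1; apply C1→C4 and equate their C4 entries. Row 1 is now all distinguished symbols — the join is lossless.
Dependency preservation: C3 → C4 is not contained in any single fragment, but the restricted closure of its left-hand side across the fragments still reaches the right-hand side; the remaining FDs each lie inside some fragment. All dependencies are preserved.

lossless and dependency-preserving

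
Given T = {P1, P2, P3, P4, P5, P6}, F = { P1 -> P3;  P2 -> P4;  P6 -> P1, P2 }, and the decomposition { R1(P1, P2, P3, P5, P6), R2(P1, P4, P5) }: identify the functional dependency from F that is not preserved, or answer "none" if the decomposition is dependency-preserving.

Check P2 → P4: no single fragment contains all of {P2, P4}, and the restricted closure of {P2} across the fragments never reaches {P4}.
P1 → P3 is preserved.
P6 → P1, P2 is preserved.

P2 -> P4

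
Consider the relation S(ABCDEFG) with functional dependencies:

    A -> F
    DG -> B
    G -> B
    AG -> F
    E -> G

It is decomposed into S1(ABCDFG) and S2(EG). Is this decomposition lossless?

Common attributes: S1 ∩ S2 = {G}.
Closure of {G}: G → B applies, adding B. So (G)⁺ = {BG}.
The closure contains neither all of S1 = {ABCDFG} nor all of S2 = {EG}, so the common attributes are not a superkey of either fragment. The join is lossy.

No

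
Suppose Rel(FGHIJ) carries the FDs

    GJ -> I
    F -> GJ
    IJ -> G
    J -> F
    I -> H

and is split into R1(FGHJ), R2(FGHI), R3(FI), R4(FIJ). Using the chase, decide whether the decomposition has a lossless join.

Chase test. Columns are FGHIJ; row i has aⱼ where attribute j ∈ Ri, else bᵢⱼ.
Initial tableau (one row per fragment):
  row 1: a1 a2 a3 b14 a5
  row 2: a1 a2 a3 a4 b25
  row 3: a1 b32 b33 a4 b35
  row 4: a1 b42 b43 a4 a5
Rows 1 and 2 agree on F; apply F→GJ and equate their GJ entries.
Rows 1 and 3 agree on F; apply F→GJ and equate their GJ entries.
Rows 1 and 4 agree on F; apply F→GJ and equate their GJ entries.
Rows 2 and 3 agree on I; apply I→H and equate their H entries.
Rows 2 and 4 agree on I; apply I→H and equate their H entries.
Rows 1 and 2 agree on GJ; apply GJ→I and equate their I entries.
Row 1 is now all distinguished symbols — the join is lossless.

Yes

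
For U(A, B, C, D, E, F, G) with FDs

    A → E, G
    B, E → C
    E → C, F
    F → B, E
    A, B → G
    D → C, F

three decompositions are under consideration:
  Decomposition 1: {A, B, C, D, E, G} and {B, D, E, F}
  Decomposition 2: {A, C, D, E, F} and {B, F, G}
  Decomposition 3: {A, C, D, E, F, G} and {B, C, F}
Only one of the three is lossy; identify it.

Decomposition 2

Decomposition 1: common = {B, D, E}, closure = {B, C, D, E, F} → lossless.
Decomposition 2: common = {F}, closure = {B, C, E, F} → lossy.
Decomposition 3: common = {C, F}, closure = {B, C, E, F} → lossless.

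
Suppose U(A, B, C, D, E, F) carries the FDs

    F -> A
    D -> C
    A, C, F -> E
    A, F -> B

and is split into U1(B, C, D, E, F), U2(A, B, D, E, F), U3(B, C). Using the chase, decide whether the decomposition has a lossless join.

Chase test. Columns are A, B, C, D, E, F; row i has aⱼ where attribute j ∈ Ui, else bᵢⱼ.
Initial tableau (one row per fragment):
  row 1: b11 a2 a3 a4 a5 a6
  row 2: a1 a2 b23 a4 a5 a6
  row 3: b31 a2 a3 b34 b35 b36
Rows 1 and 2 agree on F; apply F→A and equate their A entries.
Rows 1 and 2 agree on D; apply D→C and equate their C entries.
Row 1 is now all distinguished symbols — the join is lossless.

Yes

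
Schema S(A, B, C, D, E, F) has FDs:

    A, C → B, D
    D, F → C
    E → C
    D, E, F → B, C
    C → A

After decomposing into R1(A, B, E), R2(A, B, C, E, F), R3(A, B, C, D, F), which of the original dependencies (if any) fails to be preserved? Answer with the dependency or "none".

A, C → B, D lies within R3.
D, F → C lies within R3.
E → C lies within R2.
D, E, F → B, C: restricted closure across fragments reaches B, C.
C → A lies within R2.
Every dependency is enforceable on the fragments, so the decomposition is dependency-preserving.

none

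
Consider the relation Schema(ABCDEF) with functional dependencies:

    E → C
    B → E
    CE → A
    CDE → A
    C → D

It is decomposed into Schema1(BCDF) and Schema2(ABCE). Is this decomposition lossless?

Yes

Common attributes: Schema1 ∩ Schema2 = {BC}.
Closure of {BC}: B → E applies, adding E; CE → A applies, adding A; C → D applies, adding D. So (BC)⁺ = {ABCDE}.
This closure contains every attribute of Schema2, so Schema1 ∩ Schema2 → Schema2. The join is lossless.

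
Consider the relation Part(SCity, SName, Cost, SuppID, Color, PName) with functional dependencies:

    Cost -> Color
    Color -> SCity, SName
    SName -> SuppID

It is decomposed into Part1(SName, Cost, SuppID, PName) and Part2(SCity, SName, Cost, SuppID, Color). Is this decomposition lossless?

Yes

Common attributes: Part1 ∩ Part2 = {SName, Cost, SuppID}.
Closure of {SName, Cost, SuppID}: Cost → Color applies, adding Color; Color → SCity, SName applies, adding SCity. So (SName, Cost, SuppID)⁺ = {SCity, SName, Cost, SuppID, Color}.
This closure contains every attribute of Part2, so Part1 ∩ Part2 → Part2. The join is lossless.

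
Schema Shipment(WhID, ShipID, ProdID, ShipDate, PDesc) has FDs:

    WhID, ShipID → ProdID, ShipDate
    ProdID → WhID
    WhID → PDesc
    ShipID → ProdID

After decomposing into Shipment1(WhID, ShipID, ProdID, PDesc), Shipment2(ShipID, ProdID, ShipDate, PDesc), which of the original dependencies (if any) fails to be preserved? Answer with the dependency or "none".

none

WhID, ShipID → ProdID, ShipDate: restricted closure across fragments reaches ProdID, ShipDate.
ProdID → WhID lies within Shipment1.
WhID → PDesc lies within Shipment1.
ShipID → ProdID lies within Shipment1.
Every dependency is enforceable on the fragments, so the decomposition is dependency-preserving.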